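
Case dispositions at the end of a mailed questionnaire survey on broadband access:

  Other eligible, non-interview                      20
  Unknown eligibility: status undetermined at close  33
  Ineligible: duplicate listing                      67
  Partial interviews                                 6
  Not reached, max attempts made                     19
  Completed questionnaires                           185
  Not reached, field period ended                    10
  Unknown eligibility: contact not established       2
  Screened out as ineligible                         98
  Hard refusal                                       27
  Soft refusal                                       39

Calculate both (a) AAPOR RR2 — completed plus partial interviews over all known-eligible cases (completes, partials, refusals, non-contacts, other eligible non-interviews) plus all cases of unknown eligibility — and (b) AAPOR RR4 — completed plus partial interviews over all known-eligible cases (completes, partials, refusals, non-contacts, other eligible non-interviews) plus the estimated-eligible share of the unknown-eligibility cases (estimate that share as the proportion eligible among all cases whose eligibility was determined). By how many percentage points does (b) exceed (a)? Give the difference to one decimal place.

2.1

Refusal or break-off = 27 + 39 = 66
Non-contacts = 10 + 19 = 29
Eligibility not determined = 2 + 33 = 35
Screened out, ineligible = 98 + 67 = 165
Num: 185 + 6 = 191
Denominator: 185 + 6 + 66 + 29 + 20 + 35 = 341
RR2 = 191 / 341 = 0.5601
Eligible (known): 185 + 6 + 66 + 29 + 20 = 306
e = 306 / (306 + 165) = 306 / 471 = 0.6497
e × U: 0.6497 × 35 = 22.74
Denominator: 306 + 22.74 = 328.74
RR4 = 191 / 328.74 = 0.5810
Difference = 58.10 − 56.01 = 2.09 percentage points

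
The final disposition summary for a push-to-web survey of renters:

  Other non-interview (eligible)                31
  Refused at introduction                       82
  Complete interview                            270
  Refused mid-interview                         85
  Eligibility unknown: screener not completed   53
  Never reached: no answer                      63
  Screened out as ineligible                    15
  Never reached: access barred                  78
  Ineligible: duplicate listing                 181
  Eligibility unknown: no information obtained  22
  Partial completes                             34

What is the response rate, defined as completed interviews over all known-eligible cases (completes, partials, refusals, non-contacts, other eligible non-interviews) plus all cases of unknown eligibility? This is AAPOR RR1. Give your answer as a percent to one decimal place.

Refused = 82 + 85 = 167
No answer / not reached = 63 + 78 = 141
Undetermined eligibility = 53 + 22 = 75
Screened out, ineligible = 15 + 181 = 196
Top → 270
Denom → 270 + 34 + 167 + 141 + 31 + 75 = 718
RR1 = 270 / 718 = 0.3760

37.6%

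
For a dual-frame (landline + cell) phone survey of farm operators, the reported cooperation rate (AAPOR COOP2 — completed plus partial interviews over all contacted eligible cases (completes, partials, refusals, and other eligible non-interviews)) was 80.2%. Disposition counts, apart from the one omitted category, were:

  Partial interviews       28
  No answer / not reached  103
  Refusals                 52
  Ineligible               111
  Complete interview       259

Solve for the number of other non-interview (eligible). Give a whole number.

19

Top = 259 + 28 = 287
COOP2 = 287 / D = 0.802
D = 287 / 0.802 = 357.9
Remaining denominator categories sum to 339
other non-interview (eligible) = 357.9 − 339 ≈ 19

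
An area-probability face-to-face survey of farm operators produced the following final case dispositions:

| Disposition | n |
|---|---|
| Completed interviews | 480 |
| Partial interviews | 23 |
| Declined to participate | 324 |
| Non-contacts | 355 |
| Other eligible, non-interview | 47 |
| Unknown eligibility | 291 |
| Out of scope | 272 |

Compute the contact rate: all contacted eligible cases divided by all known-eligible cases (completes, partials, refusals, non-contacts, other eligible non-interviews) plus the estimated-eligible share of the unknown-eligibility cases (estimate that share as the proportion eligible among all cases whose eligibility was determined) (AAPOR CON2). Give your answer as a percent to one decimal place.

59.6%

Numerator → 480 + 23 + 324 + 47 = 874
Known eligible → 480 + 23 + 324 + 355 + 47 = 1229
e = 1229 / (1229 + 272) = 1229 / 1501 = 0.8188
e × U → 0.8188 × 291 = 238.27
Denom → 1229 + 238.27 = 1467.27
CON2 = 874 / 1467.27 = 0.5957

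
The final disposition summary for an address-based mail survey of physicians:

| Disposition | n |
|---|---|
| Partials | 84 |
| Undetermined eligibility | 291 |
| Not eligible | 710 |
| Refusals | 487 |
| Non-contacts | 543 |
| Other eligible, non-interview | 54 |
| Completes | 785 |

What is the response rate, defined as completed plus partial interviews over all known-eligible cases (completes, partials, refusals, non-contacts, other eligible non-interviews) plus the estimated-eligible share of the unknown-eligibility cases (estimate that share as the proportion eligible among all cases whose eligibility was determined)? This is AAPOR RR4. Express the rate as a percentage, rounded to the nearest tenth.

40.1%

Top = 785 + 84 = 869
Eligible (known) = 785 + 84 + 487 + 543 + 54 = 1953
e = 1953 / (1953 + 710) = 1953 / 2663 = 0.7334
e × U = 0.7334 × 291 = 213.42
Base = 1953 + 213.42 = 2166.42
RR4 = 869 / 2166.42 = 0.4011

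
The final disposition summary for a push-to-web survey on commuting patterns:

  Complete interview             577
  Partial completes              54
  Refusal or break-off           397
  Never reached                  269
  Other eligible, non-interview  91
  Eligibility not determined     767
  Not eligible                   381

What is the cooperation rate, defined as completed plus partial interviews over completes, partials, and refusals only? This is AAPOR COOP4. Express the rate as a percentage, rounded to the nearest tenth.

Numerator → 577 + 54 = 631
Denominator → 577 + 54 + 397 = 1028
COOP4 = 631 / 1028 = 0.6138

61.4%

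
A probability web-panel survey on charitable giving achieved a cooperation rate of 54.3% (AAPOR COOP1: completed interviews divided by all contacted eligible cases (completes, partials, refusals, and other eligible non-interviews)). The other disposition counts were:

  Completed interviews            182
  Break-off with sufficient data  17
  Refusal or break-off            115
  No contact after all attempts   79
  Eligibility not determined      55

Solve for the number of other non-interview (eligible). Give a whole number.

21

COOP1 = 182 / D = 0.543
D = 182 / 0.543 = 335.2
Other denominator terms total 314
other non-interview (eligible) = 335.2 − 314 ≈ 21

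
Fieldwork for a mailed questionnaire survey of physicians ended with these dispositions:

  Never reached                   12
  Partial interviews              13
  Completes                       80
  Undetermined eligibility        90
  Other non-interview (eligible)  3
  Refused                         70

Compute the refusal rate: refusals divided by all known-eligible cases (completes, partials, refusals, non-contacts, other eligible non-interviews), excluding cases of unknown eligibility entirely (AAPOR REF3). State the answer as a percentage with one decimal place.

Num = 70
Denominator = 80 + 13 + 70 + 12 + 3 = 178
REF3 = 70 / 178 = 0.3933

39.3%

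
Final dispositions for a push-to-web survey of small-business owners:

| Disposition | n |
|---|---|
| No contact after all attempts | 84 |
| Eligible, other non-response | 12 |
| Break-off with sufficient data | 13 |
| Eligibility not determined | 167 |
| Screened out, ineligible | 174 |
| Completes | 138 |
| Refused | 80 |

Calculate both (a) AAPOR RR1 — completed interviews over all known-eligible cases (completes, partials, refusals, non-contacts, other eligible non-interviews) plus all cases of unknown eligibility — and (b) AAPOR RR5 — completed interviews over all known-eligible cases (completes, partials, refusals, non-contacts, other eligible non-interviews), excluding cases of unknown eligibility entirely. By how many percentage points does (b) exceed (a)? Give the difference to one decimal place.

Numerator: 138
Denominator: 138 + 13 + 80 + 84 + 12 + 167 = 494
RR1 = 138 / 494 = 0.2794
Denominator: 138 + 13 + 80 + 84 + 12 = 327
RR5 = 138 / 327 = 0.4220
Difference = 42.20 − 27.94 = 14.26 percentage points

14.3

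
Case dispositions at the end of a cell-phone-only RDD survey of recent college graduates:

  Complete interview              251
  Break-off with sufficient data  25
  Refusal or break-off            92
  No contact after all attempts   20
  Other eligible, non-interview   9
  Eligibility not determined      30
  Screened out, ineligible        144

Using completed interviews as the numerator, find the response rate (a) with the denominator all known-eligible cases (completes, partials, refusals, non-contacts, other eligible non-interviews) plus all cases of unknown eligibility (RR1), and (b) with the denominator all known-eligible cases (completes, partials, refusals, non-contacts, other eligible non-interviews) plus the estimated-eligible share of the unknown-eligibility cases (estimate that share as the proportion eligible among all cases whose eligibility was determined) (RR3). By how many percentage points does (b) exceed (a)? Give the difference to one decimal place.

Top: 251
Denominator: 251 + 25 + 92 + 20 + 9 + 30 = 427
RR1 = 251 / 427 = 0.5878
Known eligible: 251 + 25 + 92 + 20 + 9 = 397
e = 397 / (397 + 144) = 397 / 541 = 0.7338
Eligible share of unknowns: 0.7338 × 30 = 22.01
Denominator: 397 + 22.01 = 419.01
RR3 = 251 / 419.01 = 0.5990
Difference = 59.90 − 58.78 = 1.12 percentage points

1.1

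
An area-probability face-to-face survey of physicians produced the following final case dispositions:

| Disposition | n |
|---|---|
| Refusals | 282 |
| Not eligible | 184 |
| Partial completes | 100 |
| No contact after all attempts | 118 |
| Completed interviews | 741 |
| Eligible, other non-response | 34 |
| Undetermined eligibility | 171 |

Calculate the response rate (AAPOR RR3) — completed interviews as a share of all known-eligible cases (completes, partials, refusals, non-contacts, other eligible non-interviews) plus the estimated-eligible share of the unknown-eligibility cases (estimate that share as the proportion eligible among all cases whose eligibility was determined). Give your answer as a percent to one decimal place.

52.0%

Num = 741
Known eligible = 741 + 100 + 282 + 118 + 34 = 1275
e = 1275 / (1275 + 184) = 1275 / 1459 = 0.8739
e × U = 0.8739 × 171 = 149.44
Base = 1275 + 149.44 = 1424.44
RR3 = 741 / 1424.44 = 0.5202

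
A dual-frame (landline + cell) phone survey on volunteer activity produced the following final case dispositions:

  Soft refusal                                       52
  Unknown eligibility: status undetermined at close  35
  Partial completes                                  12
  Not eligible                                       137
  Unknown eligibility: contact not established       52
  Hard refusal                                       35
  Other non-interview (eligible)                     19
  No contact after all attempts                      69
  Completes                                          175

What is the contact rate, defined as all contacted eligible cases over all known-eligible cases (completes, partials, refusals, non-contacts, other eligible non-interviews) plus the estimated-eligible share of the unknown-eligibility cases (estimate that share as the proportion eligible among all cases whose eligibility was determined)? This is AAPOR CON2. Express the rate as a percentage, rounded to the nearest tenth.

Refusals = 35 + 52 = 87
Eligibility not determined = 52 + 35 = 87
Numerator → 175 + 12 + 87 + 19 = 293
Eligible (known) → 175 + 12 + 87 + 69 + 19 = 362
e = 362 / (362 + 137) = 362 / 499 = 0.7255
e × U → 0.7255 × 87 = 63.12
Denominator → 362 + 63.12 = 425.12
CON2 = 293 / 425.12 = 0.6892

68.9%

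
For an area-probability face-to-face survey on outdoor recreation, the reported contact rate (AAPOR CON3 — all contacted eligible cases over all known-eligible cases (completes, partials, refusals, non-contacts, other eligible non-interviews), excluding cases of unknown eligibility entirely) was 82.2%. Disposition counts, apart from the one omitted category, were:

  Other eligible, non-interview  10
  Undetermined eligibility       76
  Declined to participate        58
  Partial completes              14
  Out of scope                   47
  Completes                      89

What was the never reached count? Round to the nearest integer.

37

Num: 89 + 14 + 58 + 10 = 171
CON3 = 171 / D = 0.822
D = 171 / 0.822 = 208.0
Other denominator terms total 171
never reached = 208.0 − 171 ≈ 37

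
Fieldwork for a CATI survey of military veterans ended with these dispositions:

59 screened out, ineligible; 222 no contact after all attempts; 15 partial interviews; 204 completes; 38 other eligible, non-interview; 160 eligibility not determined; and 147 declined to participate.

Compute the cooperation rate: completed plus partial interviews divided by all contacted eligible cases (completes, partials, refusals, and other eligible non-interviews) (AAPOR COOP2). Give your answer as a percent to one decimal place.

54.2%

Num: 204 + 15 = 219
Denom: 204 + 15 + 147 + 38 = 404
COOP2 = 219 / 404 = 0.5421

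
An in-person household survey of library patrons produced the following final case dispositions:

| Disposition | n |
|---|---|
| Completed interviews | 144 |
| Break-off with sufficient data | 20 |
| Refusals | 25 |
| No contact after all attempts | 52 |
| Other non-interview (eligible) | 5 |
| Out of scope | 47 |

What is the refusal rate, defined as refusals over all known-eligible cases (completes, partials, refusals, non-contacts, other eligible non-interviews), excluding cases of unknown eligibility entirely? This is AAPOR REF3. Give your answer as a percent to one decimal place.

10.2%

Top: 25
Base: 144 + 20 + 25 + 52 + 5 = 246
REF3 = 25 / 246 = 0.1016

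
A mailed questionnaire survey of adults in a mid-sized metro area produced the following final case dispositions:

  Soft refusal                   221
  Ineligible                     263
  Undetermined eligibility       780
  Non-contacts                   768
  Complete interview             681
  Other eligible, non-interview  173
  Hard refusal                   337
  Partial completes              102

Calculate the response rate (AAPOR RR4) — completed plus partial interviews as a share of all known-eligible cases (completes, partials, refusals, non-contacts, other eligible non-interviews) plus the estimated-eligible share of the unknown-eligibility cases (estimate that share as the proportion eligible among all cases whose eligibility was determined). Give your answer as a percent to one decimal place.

Refused = 337 + 221 = 558
Numerator: 681 + 102 = 783
Determined eligible: 681 + 102 + 558 + 768 + 173 = 2282
e = 2282 / (2282 + 263) = 2282 / 2545 = 0.8967
e × U: 0.8967 × 780 = 699.43
Denom: 2282 + 699.43 = 2981.43
RR4 = 783 / 2981.43 = 0.2626

26.3%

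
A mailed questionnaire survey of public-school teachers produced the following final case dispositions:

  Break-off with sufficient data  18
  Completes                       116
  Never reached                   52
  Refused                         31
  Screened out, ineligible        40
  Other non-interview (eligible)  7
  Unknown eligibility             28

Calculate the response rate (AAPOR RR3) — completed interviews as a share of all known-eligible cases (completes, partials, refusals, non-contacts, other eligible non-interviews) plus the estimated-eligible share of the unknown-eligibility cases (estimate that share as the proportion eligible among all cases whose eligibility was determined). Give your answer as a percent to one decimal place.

Num: 116
Eligible (known): 116 + 18 + 31 + 52 + 7 = 224
e = 224 / (224 + 40) = 224 / 264 = 0.8485
Eligible share of unknowns: 0.8485 × 28 = 23.76
Denominator: 224 + 23.76 = 247.76
RR3 = 116 / 247.76 = 0.4682

46.8%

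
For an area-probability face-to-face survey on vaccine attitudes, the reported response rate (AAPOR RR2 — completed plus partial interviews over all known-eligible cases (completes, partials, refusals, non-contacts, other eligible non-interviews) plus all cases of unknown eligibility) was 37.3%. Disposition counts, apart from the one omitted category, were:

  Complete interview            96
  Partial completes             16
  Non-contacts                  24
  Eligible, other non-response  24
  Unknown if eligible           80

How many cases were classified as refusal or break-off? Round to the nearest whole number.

Top = 96 + 16 = 112
RR2 = 112 / D = 0.373
D = 112 / 0.373 = 300.3
Other denominator terms total 240
refusal or break-off = 300.3 − 240 ≈ 60

60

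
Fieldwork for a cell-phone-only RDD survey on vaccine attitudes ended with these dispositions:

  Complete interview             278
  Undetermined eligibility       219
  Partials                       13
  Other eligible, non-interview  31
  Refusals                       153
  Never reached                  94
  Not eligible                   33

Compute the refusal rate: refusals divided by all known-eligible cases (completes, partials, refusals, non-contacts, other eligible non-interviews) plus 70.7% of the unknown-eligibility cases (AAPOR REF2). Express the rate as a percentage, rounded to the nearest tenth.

21.1%

Num → 153
Known eligible → 278 + 13 + 153 + 94 + 31 = 569
e × U → 0.7070 × 219 = 154.83
Denom → 569 + 154.83 = 723.83
REF2 = 153 / 723.83 = 0.2114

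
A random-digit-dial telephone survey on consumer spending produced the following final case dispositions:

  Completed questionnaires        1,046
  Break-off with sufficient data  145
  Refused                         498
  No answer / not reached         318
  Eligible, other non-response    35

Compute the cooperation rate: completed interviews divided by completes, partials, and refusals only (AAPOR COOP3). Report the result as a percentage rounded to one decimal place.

61.9%

Top = 1046
Denom = 1046 + 145 + 498 = 1689
COOP3 = 1046 / 1689 = 0.6193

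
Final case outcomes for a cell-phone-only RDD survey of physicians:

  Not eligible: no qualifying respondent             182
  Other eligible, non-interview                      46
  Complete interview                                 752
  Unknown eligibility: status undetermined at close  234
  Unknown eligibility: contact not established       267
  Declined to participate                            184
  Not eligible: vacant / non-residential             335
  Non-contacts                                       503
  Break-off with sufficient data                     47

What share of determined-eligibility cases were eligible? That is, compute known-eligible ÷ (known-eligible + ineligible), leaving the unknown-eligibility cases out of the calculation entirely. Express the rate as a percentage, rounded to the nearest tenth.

74.8%

Eligibility not determined = 267 + 234 = 501
Screened out, ineligible = 182 + 335 = 517
Determined eligible = 752 + 47 + 184 + 503 + 46 = 1532
e = 1532 / (1532 + 517) = 1532 / 2049 = 0.7477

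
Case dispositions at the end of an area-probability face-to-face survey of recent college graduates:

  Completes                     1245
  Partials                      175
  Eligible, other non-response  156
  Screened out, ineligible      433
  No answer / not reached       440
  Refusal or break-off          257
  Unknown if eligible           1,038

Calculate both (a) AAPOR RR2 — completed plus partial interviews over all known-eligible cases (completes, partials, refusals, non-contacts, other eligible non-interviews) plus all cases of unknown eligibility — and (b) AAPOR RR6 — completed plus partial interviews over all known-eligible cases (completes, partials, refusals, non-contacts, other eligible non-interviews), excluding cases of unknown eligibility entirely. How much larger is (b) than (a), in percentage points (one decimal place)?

Top = 1245 + 175 = 1420
Denom = 1245 + 175 + 257 + 440 + 156 + 1038 = 3311
RR2 = 1420 / 3311 = 0.4289
Denom = 1245 + 175 + 257 + 440 + 156 = 2273
RR6 = 1420 / 2273 = 0.6247
Difference = 62.47 − 42.89 = 19.58 percentage points

19.6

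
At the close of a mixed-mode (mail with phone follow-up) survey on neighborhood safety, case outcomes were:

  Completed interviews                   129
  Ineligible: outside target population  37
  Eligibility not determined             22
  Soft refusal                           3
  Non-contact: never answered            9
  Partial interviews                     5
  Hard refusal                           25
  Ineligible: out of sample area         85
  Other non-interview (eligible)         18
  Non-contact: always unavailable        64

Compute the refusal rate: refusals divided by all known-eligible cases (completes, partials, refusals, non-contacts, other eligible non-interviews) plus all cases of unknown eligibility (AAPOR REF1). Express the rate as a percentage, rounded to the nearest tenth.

10.2%

Declined to participate = 25 + 3 = 28
Never reached = 9 + 64 = 73
Screened out, ineligible = 37 + 85 = 122
Top: 28
Base: 129 + 5 + 28 + 73 + 18 + 22 = 275
REF1 = 28 / 275 = 0.1018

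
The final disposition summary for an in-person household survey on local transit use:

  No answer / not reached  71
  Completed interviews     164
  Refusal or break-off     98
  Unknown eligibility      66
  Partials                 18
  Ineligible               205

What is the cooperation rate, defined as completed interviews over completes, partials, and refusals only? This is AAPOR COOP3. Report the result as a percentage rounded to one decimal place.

58.6%

Top → 164
Denom → 164 + 18 + 98 = 280
COOP3 = 164 / 280 = 0.5857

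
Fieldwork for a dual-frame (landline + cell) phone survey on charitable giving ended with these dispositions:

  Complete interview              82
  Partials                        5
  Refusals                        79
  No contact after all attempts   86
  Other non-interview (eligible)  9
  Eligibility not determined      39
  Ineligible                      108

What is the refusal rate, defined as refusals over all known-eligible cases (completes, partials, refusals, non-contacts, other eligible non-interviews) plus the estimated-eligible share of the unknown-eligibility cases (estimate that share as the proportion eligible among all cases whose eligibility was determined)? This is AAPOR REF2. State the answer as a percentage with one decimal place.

Numerator = 79
Determined eligible = 82 + 5 + 79 + 86 + 9 = 261
e = 261 / (261 + 108) = 261 / 369 = 0.7073
Eligible share of unknowns = 0.7073 × 39 = 27.58
Denom = 261 + 27.58 = 288.58
REF2 = 79 / 288.58 = 0.2738

27.4%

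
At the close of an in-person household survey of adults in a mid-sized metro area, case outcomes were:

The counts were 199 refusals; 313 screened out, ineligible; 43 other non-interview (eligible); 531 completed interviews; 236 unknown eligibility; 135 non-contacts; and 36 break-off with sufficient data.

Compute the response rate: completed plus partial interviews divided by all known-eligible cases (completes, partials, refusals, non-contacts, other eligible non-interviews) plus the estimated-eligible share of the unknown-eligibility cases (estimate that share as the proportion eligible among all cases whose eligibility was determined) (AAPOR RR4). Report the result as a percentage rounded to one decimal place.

50.6%

Num → 531 + 36 = 567
Known eligible → 531 + 36 + 199 + 135 + 43 = 944
e = 944 / (944 + 313) = 944 / 1257 = 0.7510
e × U → 0.7510 × 236 = 177.24
Denominator → 944 + 177.24 = 1121.24
RR4 = 567 / 1121.24 = 0.5057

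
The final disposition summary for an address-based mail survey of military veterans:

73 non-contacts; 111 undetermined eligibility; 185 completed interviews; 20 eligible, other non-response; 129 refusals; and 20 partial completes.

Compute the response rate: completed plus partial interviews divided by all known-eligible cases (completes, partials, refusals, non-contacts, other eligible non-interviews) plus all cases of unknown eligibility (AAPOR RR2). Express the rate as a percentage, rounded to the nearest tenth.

Top = 185 + 20 = 205
Denominator = 185 + 20 + 129 + 73 + 20 + 111 = 538
RR2 = 205 / 538 = 0.3810

38.1%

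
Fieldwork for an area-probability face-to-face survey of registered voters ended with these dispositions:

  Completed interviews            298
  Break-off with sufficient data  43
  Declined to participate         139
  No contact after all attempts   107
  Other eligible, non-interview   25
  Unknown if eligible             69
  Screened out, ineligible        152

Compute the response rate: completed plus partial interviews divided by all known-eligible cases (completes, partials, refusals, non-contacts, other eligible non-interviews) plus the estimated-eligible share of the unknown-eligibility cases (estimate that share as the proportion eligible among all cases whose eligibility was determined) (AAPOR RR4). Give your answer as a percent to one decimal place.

Top = 298 + 43 = 341
Determined eligible = 298 + 43 + 139 + 107 + 25 = 612
e = 612 / (612 + 152) = 612 / 764 = 0.8010
Estimated eligible among unknowns = 0.8010 × 69 = 55.27
Base = 612 + 55.27 = 667.27
RR4 = 341 / 667.27 = 0.5110

51.1%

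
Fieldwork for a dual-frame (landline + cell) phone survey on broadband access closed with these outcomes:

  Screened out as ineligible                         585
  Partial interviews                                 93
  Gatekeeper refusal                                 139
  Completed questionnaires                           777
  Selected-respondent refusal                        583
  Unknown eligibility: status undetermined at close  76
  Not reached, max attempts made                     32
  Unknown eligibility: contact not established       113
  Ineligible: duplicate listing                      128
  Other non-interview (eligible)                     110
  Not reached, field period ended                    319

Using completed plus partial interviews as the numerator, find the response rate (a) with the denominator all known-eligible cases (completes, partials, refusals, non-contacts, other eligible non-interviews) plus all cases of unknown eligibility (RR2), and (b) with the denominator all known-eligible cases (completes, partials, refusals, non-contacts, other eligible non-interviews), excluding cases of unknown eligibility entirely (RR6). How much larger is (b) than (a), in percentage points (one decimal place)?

3.6

Refusal or break-off = 139 + 583 = 722
Never reached = 319 + 32 = 351
Unknown if eligible = 113 + 76 = 189
Not eligible = 585 + 128 = 713
Num = 777 + 93 = 870
Base = 777 + 93 + 722 + 351 + 110 + 189 = 2242
RR2 = 870 / 2242 = 0.3880
Base = 777 + 93 + 722 + 351 + 110 = 2053
RR6 = 870 / 2053 = 0.4238
Difference = 42.38 − 38.80 = 3.58 percentage points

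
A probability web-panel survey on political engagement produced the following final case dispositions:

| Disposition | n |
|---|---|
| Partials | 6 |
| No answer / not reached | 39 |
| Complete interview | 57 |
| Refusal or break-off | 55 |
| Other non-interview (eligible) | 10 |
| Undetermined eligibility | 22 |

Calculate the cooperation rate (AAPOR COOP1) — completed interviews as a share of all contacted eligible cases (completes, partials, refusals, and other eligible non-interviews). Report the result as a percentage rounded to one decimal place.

Top → 57
Denominator → 57 + 6 + 55 + 10 = 128
COOP1 = 57 / 128 = 0.4453

44.5%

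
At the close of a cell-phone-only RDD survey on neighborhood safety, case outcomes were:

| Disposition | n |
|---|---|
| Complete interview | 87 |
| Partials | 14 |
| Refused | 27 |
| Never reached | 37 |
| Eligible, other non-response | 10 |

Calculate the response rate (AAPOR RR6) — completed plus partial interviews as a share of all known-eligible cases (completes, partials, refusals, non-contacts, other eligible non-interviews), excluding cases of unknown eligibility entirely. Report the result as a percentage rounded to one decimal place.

57.7%

Top → 87 + 14 = 101
Base → 87 + 14 + 27 + 37 + 10 = 175
RR6 = 101 / 175 = 0.5771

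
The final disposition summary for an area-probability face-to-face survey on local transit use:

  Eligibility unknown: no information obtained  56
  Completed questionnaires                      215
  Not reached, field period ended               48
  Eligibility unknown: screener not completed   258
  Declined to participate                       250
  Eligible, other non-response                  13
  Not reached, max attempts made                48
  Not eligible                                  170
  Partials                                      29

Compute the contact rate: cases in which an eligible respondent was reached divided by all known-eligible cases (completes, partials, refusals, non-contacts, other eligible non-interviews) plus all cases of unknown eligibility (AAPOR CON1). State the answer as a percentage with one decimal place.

No answer / not reached = 48 + 48 = 96
Undetermined eligibility = 258 + 56 = 314
Top → 215 + 29 + 250 + 13 = 507
Denominator → 215 + 29 + 250 + 96 + 13 + 314 = 917
CON1 = 507 / 917 = 0.5529

55.3%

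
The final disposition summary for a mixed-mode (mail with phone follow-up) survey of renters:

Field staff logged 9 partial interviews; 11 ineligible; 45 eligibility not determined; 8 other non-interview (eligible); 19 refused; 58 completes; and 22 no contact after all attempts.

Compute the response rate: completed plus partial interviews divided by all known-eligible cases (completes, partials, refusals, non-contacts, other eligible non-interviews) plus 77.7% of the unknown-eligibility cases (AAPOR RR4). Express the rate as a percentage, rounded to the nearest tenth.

Numerator: 58 + 9 = 67
Determined eligible: 58 + 9 + 19 + 22 + 8 = 116
Eligible share of unknowns: 0.7770 × 45 = 34.97
Base: 116 + 34.97 = 150.97
RR4 = 67 / 150.97 = 0.4438

44.4%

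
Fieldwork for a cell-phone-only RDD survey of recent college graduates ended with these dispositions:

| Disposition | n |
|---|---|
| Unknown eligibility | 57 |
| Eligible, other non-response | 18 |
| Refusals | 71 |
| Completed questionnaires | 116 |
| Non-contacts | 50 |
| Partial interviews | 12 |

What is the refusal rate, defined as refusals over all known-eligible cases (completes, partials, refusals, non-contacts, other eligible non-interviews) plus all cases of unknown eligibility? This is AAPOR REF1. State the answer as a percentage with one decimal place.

21.9%

Top → 71
Denominator → 116 + 12 + 71 + 50 + 18 + 57 = 324
REF1 = 71 / 324 = 0.2191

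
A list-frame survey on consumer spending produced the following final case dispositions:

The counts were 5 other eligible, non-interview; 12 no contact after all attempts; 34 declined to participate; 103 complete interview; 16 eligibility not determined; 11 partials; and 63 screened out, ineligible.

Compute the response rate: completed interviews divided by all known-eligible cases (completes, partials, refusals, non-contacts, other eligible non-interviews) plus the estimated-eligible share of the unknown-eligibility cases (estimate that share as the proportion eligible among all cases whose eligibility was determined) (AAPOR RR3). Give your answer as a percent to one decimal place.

Numerator = 103
Determined eligible = 103 + 11 + 34 + 12 + 5 = 165
e = 165 / (165 + 63) = 165 / 228 = 0.7237
e × U = 0.7237 × 16 = 11.58
Denom = 165 + 11.58 = 176.58
RR3 = 103 / 176.58 = 0.5833

58.3%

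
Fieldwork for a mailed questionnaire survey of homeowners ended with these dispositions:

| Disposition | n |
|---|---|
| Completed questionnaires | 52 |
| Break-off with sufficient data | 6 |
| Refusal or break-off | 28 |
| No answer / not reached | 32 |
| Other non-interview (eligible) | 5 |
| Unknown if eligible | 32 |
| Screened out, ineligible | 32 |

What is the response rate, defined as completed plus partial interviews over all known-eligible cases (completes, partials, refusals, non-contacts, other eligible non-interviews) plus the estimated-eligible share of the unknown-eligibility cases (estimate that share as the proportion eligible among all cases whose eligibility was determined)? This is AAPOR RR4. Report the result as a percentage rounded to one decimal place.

39.1%

Top = 52 + 6 = 58
Eligible (known) = 52 + 6 + 28 + 32 + 5 = 123
e = 123 / (123 + 32) = 123 / 155 = 0.7935
Eligible share of unknowns = 0.7935 × 32 = 25.39
Denominator = 123 + 25.39 = 148.39
RR4 = 58 / 148.39 = 0.3909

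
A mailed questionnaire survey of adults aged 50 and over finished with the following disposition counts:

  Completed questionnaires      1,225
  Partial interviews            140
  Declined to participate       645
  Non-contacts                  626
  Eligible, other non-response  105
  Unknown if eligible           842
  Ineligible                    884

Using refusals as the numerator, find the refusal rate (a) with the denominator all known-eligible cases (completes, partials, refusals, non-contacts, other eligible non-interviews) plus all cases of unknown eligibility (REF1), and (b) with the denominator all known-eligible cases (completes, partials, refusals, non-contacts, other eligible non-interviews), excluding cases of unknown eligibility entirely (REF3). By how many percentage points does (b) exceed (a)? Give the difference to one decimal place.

Numerator → 645
Denominator → 1225 + 140 + 645 + 626 + 105 + 842 = 3583
REF1 = 645 / 3583 = 0.1800
Denominator → 1225 + 140 + 645 + 626 + 105 = 2741
REF3 = 645 / 2741 = 0.2353
Difference = 23.53 − 18.00 = 5.53 percentage points

5.5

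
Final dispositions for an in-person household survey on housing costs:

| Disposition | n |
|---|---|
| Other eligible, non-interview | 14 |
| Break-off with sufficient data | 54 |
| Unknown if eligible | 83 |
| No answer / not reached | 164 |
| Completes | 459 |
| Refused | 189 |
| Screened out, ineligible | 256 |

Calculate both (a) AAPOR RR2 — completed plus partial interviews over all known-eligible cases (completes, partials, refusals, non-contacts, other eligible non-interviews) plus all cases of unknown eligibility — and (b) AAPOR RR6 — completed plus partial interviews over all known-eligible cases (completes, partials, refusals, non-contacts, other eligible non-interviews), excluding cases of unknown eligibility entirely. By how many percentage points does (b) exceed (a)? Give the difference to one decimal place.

5.0

Num: 459 + 54 = 513
Denom: 459 + 54 + 189 + 164 + 14 + 83 = 963
RR2 = 513 / 963 = 0.5327
Denom: 459 + 54 + 189 + 164 + 14 = 880
RR6 = 513 / 880 = 0.5830
Difference = 58.30 − 53.27 = 5.03 percentage points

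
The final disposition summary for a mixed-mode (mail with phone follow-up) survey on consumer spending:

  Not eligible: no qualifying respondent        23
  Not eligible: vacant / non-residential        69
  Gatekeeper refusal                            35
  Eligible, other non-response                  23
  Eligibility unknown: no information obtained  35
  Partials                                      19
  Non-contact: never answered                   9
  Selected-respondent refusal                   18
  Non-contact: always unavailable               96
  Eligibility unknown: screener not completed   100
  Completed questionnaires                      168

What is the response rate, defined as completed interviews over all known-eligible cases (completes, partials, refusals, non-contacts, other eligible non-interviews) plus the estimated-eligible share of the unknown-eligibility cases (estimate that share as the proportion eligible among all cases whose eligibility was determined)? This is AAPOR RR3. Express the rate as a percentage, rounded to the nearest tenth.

Declined to participate = 35 + 18 = 53
No contact after all attempts = 9 + 96 = 105
Eligibility not determined = 100 + 35 = 135
Not eligible = 23 + 69 = 92
Num = 168
Known eligible = 168 + 19 + 53 + 105 + 23 = 368
e = 368 / (368 + 92) = 368 / 460 = 0.8000
e × U = 0.8000 × 135 = 108.00
Denominator = 368 + 108.00 = 476.00
RR3 = 168 / 476.00 = 0.3529

35.3%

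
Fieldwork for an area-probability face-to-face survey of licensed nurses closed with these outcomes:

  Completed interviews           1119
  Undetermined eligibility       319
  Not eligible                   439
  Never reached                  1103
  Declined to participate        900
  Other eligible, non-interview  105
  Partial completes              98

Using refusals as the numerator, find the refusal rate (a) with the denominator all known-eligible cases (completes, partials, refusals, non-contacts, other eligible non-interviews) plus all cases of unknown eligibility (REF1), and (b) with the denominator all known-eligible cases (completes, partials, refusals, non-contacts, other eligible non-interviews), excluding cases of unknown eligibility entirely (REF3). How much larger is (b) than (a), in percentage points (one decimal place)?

2.4

Top → 900
Denom → 1119 + 98 + 900 + 1103 + 105 + 319 = 3644
REF1 = 900 / 3644 = 0.2470
Denom → 1119 + 98 + 900 + 1103 + 105 = 3325
REF3 = 900 / 3325 = 0.2707
Difference = 27.07 − 24.70 = 2.37 percentage points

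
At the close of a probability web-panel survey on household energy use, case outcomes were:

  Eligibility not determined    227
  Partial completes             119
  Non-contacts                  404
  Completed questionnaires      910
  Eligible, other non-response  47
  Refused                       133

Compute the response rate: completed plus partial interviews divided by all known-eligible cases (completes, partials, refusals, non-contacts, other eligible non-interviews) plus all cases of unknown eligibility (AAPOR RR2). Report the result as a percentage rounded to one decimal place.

55.9%

Numerator → 910 + 119 = 1029
Denominator → 910 + 119 + 133 + 404 + 47 + 227 = 1840
RR2 = 1029 / 1840 = 0.5592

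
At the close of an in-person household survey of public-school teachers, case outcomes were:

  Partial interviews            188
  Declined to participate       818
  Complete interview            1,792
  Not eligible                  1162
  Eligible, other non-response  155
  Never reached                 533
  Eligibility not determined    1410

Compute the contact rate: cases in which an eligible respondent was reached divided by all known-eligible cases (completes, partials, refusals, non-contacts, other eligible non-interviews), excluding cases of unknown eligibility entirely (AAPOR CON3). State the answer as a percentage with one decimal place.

Num: 1792 + 188 + 818 + 155 = 2953
Base: 1792 + 188 + 818 + 533 + 155 = 3486
CON3 = 2953 / 3486 = 0.8471

84.7%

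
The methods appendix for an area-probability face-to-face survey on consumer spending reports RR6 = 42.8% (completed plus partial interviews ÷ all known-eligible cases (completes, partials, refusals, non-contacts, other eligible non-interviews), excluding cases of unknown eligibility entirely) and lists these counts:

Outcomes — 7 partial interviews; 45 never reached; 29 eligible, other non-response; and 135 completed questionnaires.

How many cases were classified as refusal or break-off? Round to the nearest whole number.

Num → 135 + 7 = 142
RR6 = 142 / D = 0.428
D = 142 / 0.428 = 331.8
Remaining denominator categories sum to 216
refusal or break-off = 331.8 − 216 ≈ 116

116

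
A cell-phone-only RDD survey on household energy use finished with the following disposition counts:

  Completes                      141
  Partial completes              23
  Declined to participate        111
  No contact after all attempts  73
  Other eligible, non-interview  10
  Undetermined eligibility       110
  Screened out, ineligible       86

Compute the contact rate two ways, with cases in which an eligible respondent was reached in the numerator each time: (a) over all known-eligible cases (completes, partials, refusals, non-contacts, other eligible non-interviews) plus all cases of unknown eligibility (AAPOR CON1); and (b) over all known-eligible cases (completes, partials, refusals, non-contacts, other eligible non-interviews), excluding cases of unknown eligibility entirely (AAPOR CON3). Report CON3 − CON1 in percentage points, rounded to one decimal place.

18.7

Top → 141 + 23 + 111 + 10 = 285
Base → 141 + 23 + 111 + 73 + 10 + 110 = 468
CON1 = 285 / 468 = 0.6090
Base → 141 + 23 + 111 + 73 + 10 = 358
CON3 = 285 / 358 = 0.7961
Difference = 79.61 − 60.90 = 18.71 percentage points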